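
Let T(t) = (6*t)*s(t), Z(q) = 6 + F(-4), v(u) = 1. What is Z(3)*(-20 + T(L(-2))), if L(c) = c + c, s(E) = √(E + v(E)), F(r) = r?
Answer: -40 - 48*I*√3 ≈ -40.0 - 83.138*I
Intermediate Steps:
s(E) = √(1 + E) (s(E) = √(E + 1) = √(1 + E))
L(c) = 2*c
Z(q) = 2 (Z(q) = 6 - 4 = 2)
T(t) = 6*t*√(1 + t) (T(t) = (6*t)*√(1 + t) = 6*t*√(1 + t))
Z(3)*(-20 + T(L(-2))) = 2*(-20 + 6*(2*(-2))*√(1 + 2*(-2))) = 2*(-20 + 6*(-4)*√(1 - 4)) = 2*(-20 + 6*(-4)*√(-3)) = 2*(-20 + 6*(-4)*(I*√3)) = 2*(-20 - 24*I*√3) = -40 - 48*I*√3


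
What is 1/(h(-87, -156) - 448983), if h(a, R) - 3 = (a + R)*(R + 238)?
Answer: -1/468906 ≈ -2.1326e-6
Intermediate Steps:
h(a, R) = 3 + (238 + R)*(R + a) (h(a, R) = 3 + (a + R)*(R + 238) = 3 + (R + a)*(238 + R) = 3 + (238 + R)*(R + a))
1/(h(-87, -156) - 448983) = 1/((3 + (-156)² + 238*(-156) + 238*(-87) - 156*(-87)) - 448983) = 1/((3 + 24336 - 37128 - 20706 + 13572) - 448983) = 1/(-19923 - 448983) = 1/(-468906) = -1/468906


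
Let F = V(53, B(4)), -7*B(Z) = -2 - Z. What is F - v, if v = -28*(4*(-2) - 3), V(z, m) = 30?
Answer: -278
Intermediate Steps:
B(Z) = 2/7 + Z/7 (B(Z) = -(-2 - Z)/7 = 2/7 + Z/7)
v = 308 (v = -28*(-8 - 3) = -28*(-11) = 308)
F = 30
F - v = 30 - 1*308 = 30 - 308 = -278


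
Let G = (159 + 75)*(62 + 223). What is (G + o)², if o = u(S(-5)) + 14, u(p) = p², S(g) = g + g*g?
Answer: 4502946816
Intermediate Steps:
S(g) = g + g²
o = 414 (o = (-5*(1 - 5))² + 14 = (-5*(-4))² + 14 = 20² + 14 = 400 + 14 = 414)
G = 66690 (G = 234*285 = 66690)
(G + o)² = (66690 + 414)² = 67104² = 4502946816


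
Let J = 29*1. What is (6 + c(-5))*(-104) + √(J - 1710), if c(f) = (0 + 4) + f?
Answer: -520 + 41*I ≈ -520.0 + 41.0*I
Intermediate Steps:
J = 29
c(f) = 4 + f
(6 + c(-5))*(-104) + √(J - 1710) = (6 + (4 - 5))*(-104) + √(29 - 1710) = (6 - 1)*(-104) + √(-1681) = 5*(-104) + 41*I = -520 + 41*I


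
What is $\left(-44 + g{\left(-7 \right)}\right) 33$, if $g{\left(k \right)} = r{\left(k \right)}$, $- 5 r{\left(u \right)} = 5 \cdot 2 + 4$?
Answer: $- \frac{7722}{5} \approx -1544.4$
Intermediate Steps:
$r{\left(u \right)} = - \frac{14}{5}$ ($r{\left(u \right)} = - \frac{5 \cdot 2 + 4}{5} = - \frac{10 + 4}{5} = \left(- \frac{1}{5}\right) 14 = - \frac{14}{5}$)
$g{\left(k \right)} = - \frac{14}{5}$
$\left(-44 + g{\left(-7 \right)}\right) 33 = \left(-44 - \frac{14}{5}\right) 33 = \left(- \frac{234}{5}\right) 33 = - \frac{7722}{5}$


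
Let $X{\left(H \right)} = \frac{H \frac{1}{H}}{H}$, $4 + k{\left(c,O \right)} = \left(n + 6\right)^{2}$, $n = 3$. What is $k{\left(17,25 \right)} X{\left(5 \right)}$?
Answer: $\frac{77}{5} \approx 15.4$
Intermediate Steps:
$k{\left(c,O \right)} = 77$ ($k{\left(c,O \right)} = -4 + \left(3 + 6\right)^{2} = -4 + 9^{2} = -4 + 81 = 77$)
$X{\left(H \right)} = \frac{1}{H}$ ($X{\left(H \right)} = 1 \frac{1}{H} = \frac{1}{H}$)
$k{\left(17,25 \right)} X{\left(5 \right)} = \frac{77}{5}$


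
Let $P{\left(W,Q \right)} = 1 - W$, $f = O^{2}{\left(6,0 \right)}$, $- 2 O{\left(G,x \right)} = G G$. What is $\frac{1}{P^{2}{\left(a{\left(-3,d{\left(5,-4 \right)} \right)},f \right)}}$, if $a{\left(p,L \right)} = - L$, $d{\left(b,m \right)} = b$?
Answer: $\frac{1}{36} \approx 0.027778$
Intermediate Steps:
$O{\left(G,x \right)} = - \frac{G^{2}}{2}$ ($O{\left(G,x \right)} = - \frac{G G}{2} = - \frac{G^{2}}{2}$)
$f = 324$ ($f = \left(- \frac{6^{2}}{2}\right)^{2} = \left(\left(- \frac{1}{2}\right) 36\right)^{2} = \left(-18\right)^{2} = 324$)
$\frac{1}{P^{2}{\left(a{\left(-3,d{\left(5,-4 \right)} \right)},f \right)}} = \frac{1}{\left(1 - \left(-1\right) 5\right)^{2}} = \frac{1}{\left(1 - -5\right)^{2}} = \frac{1}{\left(1 + 5\right)^{2}} = \frac{1}{6^{2}} = \frac{1}{36}$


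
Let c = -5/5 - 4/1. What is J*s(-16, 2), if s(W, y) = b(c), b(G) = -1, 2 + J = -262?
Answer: 264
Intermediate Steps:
J = -264 (J = -2 - 262 = -264)
c = -5 (c = -5*1/5 - 4*1 = -1 - 4 = -5)
s(W, y) = -1
J*s(-16, 2) = -264*(-1) = 264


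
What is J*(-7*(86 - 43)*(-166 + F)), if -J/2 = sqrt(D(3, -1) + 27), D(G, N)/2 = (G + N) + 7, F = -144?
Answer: -559860*sqrt(5) ≈ -1.2519e+6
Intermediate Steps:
D(G, N) = 14 + 2*G + 2*N (D(G, N) = 2*((G + N) + 7) = 2*(7 + G + N) = 14 + 2*G + 2*N)
J = -6*sqrt(5) (J = -2*sqrt((14 + 2*3 + 2*(-1)) + 27) = -2*sqrt((14 + 6 - 2) + 27) = -2*sqrt(18 + 27) = -6*sqrt(5) ≈ -13.416)
J*(-7*(86 - 43)*(-166 + F)) = (-6*sqrt(5))*(-7*(86 - 43)*(-166 - 144)) = (-6*sqrt(5))*(-301*(-310)) = (-6*sqrt(5))*(-7*(-13330)) = -6*sqrt(5)*93310 = -559860*sqrt(5)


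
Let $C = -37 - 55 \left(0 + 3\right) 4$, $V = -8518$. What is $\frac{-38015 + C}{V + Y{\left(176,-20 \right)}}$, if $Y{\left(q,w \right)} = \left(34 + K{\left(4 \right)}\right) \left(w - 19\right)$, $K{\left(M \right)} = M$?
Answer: $\frac{4839}{1250} \approx 3.8712$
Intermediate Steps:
$C = -697$ ($C = -37 - 55 \cdot 3 \cdot 4 = -37 - 660 = -697$)
$Y{\left(q,w \right)} = -722 + 38 w$ ($Y{\left(q,w \right)} = \left(34 + 4\right) \left(w - 19\right) = 38 \left(-19 + w\right) = -722 + 38 w$)
$\frac{-38015 + C}{V + Y{\left(176,-20 \right)}} = \frac{-38015 - 697}{-8518 + \left(-722 + 38 \left(-20\right)\right)} = - \frac{38712}{-8518 - 1482} = - \frac{38712}{-10000} = \left(-38712\right) \left(- \frac{1}{10000}\right) = \frac{4839}{1250}$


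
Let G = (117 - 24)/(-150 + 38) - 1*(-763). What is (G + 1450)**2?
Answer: 61386504169/12544 ≈ 4.8937e+6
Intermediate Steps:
G = 85363/112 (G = 93/(-112) + 763 = 93*(-1/112) + 763 = -93/112 + 763 = 85363/112 ≈ 762.17)
(G + 1450)**2 = (85363/112 + 1450)**2 = (247763/112)**2 = 61386504169/12544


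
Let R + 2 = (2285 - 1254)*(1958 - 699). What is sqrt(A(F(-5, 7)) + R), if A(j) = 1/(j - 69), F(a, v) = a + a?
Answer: 2*sqrt(2025246607)/79 ≈ 1139.3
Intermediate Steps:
F(a, v) = 2*a
A(j) = 1/(-69 + j)
R = 1298027 (R = -2 + (2285 - 1254)*(1958 - 699) = -2 + 1031*1259 = -2 + 1298029 = 1298027)
sqrt(A(F(-5, 7)) + R) = sqrt(1/(-69 + 2*(-5)) + 1298027) = sqrt(1/(-69 - 10) + 1298027) = sqrt(1/(-79) + 1298027) = sqrt(-1/79 + 1298027) = sqrt(102544132/79) = 2*sqrt(2025246607)/79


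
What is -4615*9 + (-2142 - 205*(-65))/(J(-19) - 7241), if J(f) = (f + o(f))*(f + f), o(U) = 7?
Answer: -281826158/6785 ≈ -41537.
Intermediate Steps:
J(f) = 2*f*(7 + f) (J(f) = (f + 7)*(f + f) = (7 + f)*(2*f) = 2*f*(7 + f))
-4615*9 + (-2142 - 205*(-65))/(J(-19) - 7241) = -4615*9 + (-2142 - 205*(-65))/(2*(-19)*(7 - 19) - 7241) = -41535 + (-2142 + 13325)/(2*(-19)*(-12) - 7241) = -41535 + 11183/(456 - 7241) = -41535 + 11183/(-6785) = -41535 + 11183*(-1/6785) = -41535 - 11183/6785 = -281826158/6785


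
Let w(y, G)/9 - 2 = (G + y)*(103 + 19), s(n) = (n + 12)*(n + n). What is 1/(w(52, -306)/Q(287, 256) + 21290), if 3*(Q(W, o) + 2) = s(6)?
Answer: 35/605713 ≈ 5.7783e-5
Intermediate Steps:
s(n) = 2*n*(12 + n) (s(n) = (12 + n)*(2*n) = 2*n*(12 + n))
w(y, G) = 18 + 1098*G + 1098*y (w(y, G) = 18 + 9*((G + y)*(103 + 19)) = 18 + 9*((G + y)*122) = 18 + 9*(122*G + 122*y) = 18 + (1098*G + 1098*y) = 18 + 1098*G + 1098*y)
Q(W, o) = 70 (Q(W, o) = -2 + (2*6*(12 + 6))/3 = -2 + (2*6*18)/3 = -2 + (1/3)*216 = -2 + 72 = 70)
1/(w(52, -306)/Q(287, 256) + 21290) = 1/((18 + 1098*(-306) + 1098*52)/70 + 21290) = 1/((18 - 335988 + 57096)*(1/70) + 21290) = 1/(-278874*1/70 + 21290) = 1/(-139437/35 + 21290) = 1/(605713/35) = 35/605713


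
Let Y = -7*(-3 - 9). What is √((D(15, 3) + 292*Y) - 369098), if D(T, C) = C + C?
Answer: 2*I*√86141 ≈ 587.0*I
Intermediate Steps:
Y = 84 (Y = -7*(-12) = 84)
D(T, C) = 2*C
√((D(15, 3) + 292*Y) - 369098) = √((2*3 + 292*84) - 369098) = √((6 + 24528) - 369098) = √(24534 - 369098) = √(-344564) = 2*I*√86141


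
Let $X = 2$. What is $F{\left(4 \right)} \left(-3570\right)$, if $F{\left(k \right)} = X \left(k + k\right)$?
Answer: $-57120$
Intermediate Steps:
$F{\left(k \right)} = 4 k$ ($F{\left(k \right)} = 2 \left(k + k\right) = 2 \cdot 2 k = 4 k$)
$F{\left(4 \right)} \left(-3570\right) = 4 \cdot 4 \left(-3570\right) = 16 \left(-3570\right) = -57120$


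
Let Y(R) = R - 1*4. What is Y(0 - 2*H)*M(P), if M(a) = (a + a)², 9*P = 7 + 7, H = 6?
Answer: -12544/81 ≈ -154.86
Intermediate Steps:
P = 14/9 (P = (7 + 7)/9 = (⅑)*14 = 14/9 ≈ 1.5556)
Y(R) = -4 + R (Y(R) = R - 4 = -4 + R)
M(a) = 4*a² (M(a) = (2*a)² = 4*a²)
Y(0 - 2*H)*M(P) = (-4 + (0 - 2*6))*(4*(14/9)²) = (-4 + (0 - 12))*(4*(196/81)) = (-4 - 12)*(784/81) = -16*784/81 = -12544/81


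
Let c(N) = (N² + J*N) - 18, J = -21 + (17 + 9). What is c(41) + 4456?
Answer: 6324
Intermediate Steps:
J = 5 (J = -21 + 26 = 5)
c(N) = -18 + N² + 5*N (c(N) = (N² + 5*N) - 18 = -18 + N² + 5*N)
c(41) + 4456 = (-18 + 41² + 5*41) + 4456 = (-18 + 1681 + 205) + 4456 = 1868 + 4456 = 6324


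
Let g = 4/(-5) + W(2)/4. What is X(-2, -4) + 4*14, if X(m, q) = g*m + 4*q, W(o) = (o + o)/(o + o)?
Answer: 411/10 ≈ 41.100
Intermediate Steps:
W(o) = 1 (W(o) = (2*o)/((2*o)) = (2*o)*(1/(2*o)) = 1)
g = -11/20 (g = 4/(-5) + 1/4 = 4*(-⅕) + 1*(¼) = -⅘ + ¼ = -11/20 ≈ -0.55000)
X(m, q) = 4*q - 11*m/20 (X(m, q) = -11*m/20 + 4*q = 4*q - 11*m/20)
X(-2, -4) + 4*14 = (4*(-4) - 11/20*(-2)) + 4*14 = (-16 + 11/10) + 56 = -149/10 + 56 = 411/10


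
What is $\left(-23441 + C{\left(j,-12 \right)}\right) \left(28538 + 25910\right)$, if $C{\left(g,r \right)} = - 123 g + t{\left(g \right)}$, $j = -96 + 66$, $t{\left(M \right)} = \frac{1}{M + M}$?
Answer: $- \frac{16131050332}{15} \approx -1.0754 \cdot 10^{9}$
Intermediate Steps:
$t{\left(M \right)} = \frac{1}{2 M}$
$j = -30$
$C{\left(g,r \right)} = \frac{1}{2 g} - 123 g$ ($C{\left(g,r \right)} = - 123 g + \frac{1}{2 g} = \frac{1}{2 g} - 123 g$)
$\left(-23441 + C{\left(j,-12 \right)}\right) \left(28538 + 25910\right) = \left(-23441 + \left(\frac{1}{2 \left(-30\right)} - -3690\right)\right) \left(28538 + 25910\right) = \left(-23441 + \left(\frac{1}{2} \left(- \frac{1}{30}\right) + 3690\right)\right) 54448 = \left(-23441 + \left(- \frac{1}{60} + 3690\right)\right) 54448 = \left(-23441 + \frac{221399}{60}\right) 54448 = \left(- \frac{1185061}{60}\right) 54448 = - \frac{16131050332}{15}$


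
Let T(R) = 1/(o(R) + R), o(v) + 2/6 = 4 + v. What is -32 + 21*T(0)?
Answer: -289/11 ≈ -26.273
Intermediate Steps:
o(v) = 11/3 + v (o(v) = -1/3 + (4 + v) = 11/3 + v)
T(R) = 1/(11/3 + 2*R) (T(R) = 1/((11/3 + R) + R) = 1/(11/3 + 2*R))
-32 + 21*T(0) = -32 + 21*(3/(11 + 6*0)) = -32 + 21*(3/(11 + 0)) = -32 + 21*(3/11) = -32 + 63/11 = -289/11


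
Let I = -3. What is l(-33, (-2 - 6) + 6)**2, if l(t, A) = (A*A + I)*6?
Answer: 36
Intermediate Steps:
l(t, A) = -18 + 6*A**2 (l(t, A) = (A*A - 3)*6 = (A**2 - 3)*6 = (-3 + A**2)*6 = -18 + 6*A**2)
l(-33, (-2 - 6) + 6)**2 = (-18 + 6*((-2 - 6) + 6)**2)**2 = (-18 + 6*(-8 + 6)**2)**2 = (-18 + 6*(-2)**2)**2 = (-18 + 6*4)**2 = (-18 + 24)**2 = 6**2 = 36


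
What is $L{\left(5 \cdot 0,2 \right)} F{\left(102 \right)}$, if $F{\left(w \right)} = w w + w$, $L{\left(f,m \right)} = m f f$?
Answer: $0$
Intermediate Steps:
$L{\left(f,m \right)} = m f^{2}$ ($L{\left(f,m \right)} = f m f = m f^{2}$)
$F{\left(w \right)} = w + w^{2}$ ($F{\left(w \right)} = w^{2} + w = w + w^{2}$)
$L{\left(5 \cdot 0,2 \right)} F{\left(102 \right)} = 2 \left(5 \cdot 0\right)^{2} \cdot 102 \left(1 + 102\right) = 2 \cdot 0^{2} \cdot 102 \cdot 103 = 2 \cdot 0 \cdot 10506 = 0 \cdot 10506 = 0$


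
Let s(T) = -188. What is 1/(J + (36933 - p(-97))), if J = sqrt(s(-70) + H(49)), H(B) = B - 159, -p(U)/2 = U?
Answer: 36739/1349754419 - I*sqrt(298)/1349754419 ≈ 2.7219e-5 - 1.2789e-8*I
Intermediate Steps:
p(U) = -2*U
H(B) = -159 + B
J = I*sqrt(298) (J = sqrt(-188 + (-159 + 49)) = sqrt(-188 - 110) = sqrt(-298) = I*sqrt(298) ≈ 17.263*I)
1/(J + (36933 - p(-97))) = 1/(I*sqrt(298) + (36933 - (-2)*(-97))) = 1/(I*sqrt(298) + (36933 - 1*194)) = 1/(I*sqrt(298) + (36933 - 194)) = 1/(I*sqrt(298) + 36739) = 1/(36739 + I*sqrt(298))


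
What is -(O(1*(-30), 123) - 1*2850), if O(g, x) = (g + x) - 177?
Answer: 2934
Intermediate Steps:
O(g, x) = -177 + g + x
-(O(1*(-30), 123) - 1*2850) = -((-177 + 1*(-30) + 123) - 1*2850) = -((-177 - 30 + 123) - 2850) = -(-84 - 2850) = -1*(-2934) = 2934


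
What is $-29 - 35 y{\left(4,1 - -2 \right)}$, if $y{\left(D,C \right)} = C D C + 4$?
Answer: $-1429$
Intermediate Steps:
$y{\left(D,C \right)} = 4 + D C^{2}$ ($y{\left(D,C \right)} = D C^{2} + 4 = 4 + D C^{2}$)
$-29 - 35 y{\left(4,1 - -2 \right)} = -29 - 35 \left(4 + 4 \left(1 - -2\right)^{2}\right) = -29 - 35 \left(4 + 4 \left(1 + 2\right)^{2}\right) = -29 - 35 \left(4 + 4 \cdot 3^{2}\right) = -29 - 35 \left(4 + 4 \cdot 9\right) = -29 - 35 \left(4 + 36\right) = -29 - 1400 = -1429$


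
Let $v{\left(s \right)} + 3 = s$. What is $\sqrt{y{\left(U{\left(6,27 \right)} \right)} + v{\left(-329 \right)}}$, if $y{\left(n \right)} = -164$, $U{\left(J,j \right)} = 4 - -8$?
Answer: $4 i \sqrt{31} \approx 22.271 i$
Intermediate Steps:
$U{\left(J,j \right)} = 12$ ($U{\left(J,j \right)} = 4 + 8 = 12$)
$v{\left(s \right)} = -3 + s$
$\sqrt{y{\left(U{\left(6,27 \right)} \right)} + v{\left(-329 \right)}} = \sqrt{-164 - 332} = \sqrt{-496} = 4 i \sqrt{31}$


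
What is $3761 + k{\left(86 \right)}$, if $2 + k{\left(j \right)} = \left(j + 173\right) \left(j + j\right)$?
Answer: $48307$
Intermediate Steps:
$k{\left(j \right)} = -2 + 2 j \left(173 + j\right)$ ($k{\left(j \right)} = -2 + \left(j + 173\right) \left(j + j\right) = -2 + \left(173 + j\right) 2 j = -2 + 2 j \left(173 + j\right)$)
$3761 + k{\left(86 \right)} = 3761 + \left(-2 + 2 \cdot 86^{2} + 346 \cdot 86\right) = 3761 + \left(-2 + 2 \cdot 7396 + 29756\right) = 3761 + \left(-2 + 14792 + 29756\right) = 3761 + 44546 = 48307$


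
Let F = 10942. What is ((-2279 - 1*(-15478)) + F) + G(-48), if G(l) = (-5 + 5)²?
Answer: 24141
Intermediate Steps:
G(l) = 0 (G(l) = 0² = 0)
((-2279 - 1*(-15478)) + F) + G(-48) = ((-2279 - 1*(-15478)) + 10942) + 0 = ((-2279 + 15478) + 10942) + 0 = (13199 + 10942) + 0 = 24141 + 0 = 24141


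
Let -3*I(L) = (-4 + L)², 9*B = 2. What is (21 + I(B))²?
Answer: 15578809/59049 ≈ 263.83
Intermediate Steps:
B = 2/9 (B = (⅑)*2 = 2/9 ≈ 0.22222)
I(L) = -(-4 + L)²/3
(21 + I(B))² = (21 - (-4 + 2/9)²/3)² = (21 - (-34/9)²/3)² = (21 - ⅓*1156/81)² = (21 - 1156/243)² = (3947/243)² = 15578809/59049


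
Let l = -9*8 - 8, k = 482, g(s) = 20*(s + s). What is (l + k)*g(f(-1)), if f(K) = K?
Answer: -16080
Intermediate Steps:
g(s) = 40*s (g(s) = 20*(2*s) = 40*s)
l = -80 (l = -72 - 8 = -80)
(l + k)*g(f(-1)) = (-80 + 482)*(40*(-1)) = 402*(-40) = -16080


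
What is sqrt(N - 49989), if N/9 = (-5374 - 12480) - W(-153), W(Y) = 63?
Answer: I*sqrt(211242) ≈ 459.61*I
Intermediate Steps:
N = -161253 (N = 9*((-5374 - 12480) - 1*63) = 9*(-17854 - 63) = 9*(-17917) = -161253)
sqrt(N - 49989) = sqrt(-161253 - 49989) = sqrt(-211242) = I*sqrt(211242)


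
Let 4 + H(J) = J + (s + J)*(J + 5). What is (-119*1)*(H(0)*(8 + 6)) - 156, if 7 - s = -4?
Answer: -85122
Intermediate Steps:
s = 11 (s = 7 - 1*(-4) = 7 + 4 = 11)
H(J) = -4 + J + (5 + J)*(11 + J) (H(J) = -4 + (J + (11 + J)*(J + 5)) = -4 + (J + (11 + J)*(5 + J)) = -4 + (J + (5 + J)*(11 + J)) = -4 + J + (5 + J)*(11 + J))
(-119*1)*(H(0)*(8 + 6)) - 156 = (-119*1)*((51 + 0**2 + 17*0)*(8 + 6)) - 156 = -119*(51 + 0 + 0)*14 - 156 = -6069*14 - 156 = -119*714 - 156 = -84966 - 156 = -85122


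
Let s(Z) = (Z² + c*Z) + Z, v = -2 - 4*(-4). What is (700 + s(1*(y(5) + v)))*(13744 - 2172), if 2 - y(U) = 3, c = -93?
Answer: -3784044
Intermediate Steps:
v = 14 (v = -2 + 16 = 14)
y(U) = -1 (y(U) = 2 - 1*3 = 2 - 3 = -1)
s(Z) = Z² - 92*Z (s(Z) = (Z² - 93*Z) + Z = Z² - 92*Z)
(700 + s(1*(y(5) + v)))*(13744 - 2172) = (700 + (1*(-1 + 14))*(-92 + 1*(-1 + 14)))*(13744 - 2172) = (700 + (1*13)*(-92 + 1*13))*11572 = (700 + 13*(-92 + 13))*11572 = (700 + 13*(-79))*11572 = (700 - 1027)*11572 = -327*11572 = -3784044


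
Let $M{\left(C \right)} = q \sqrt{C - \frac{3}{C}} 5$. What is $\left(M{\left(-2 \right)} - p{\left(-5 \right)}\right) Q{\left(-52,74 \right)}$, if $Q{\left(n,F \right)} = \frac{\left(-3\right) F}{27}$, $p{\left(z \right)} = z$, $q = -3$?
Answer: $- \frac{370}{9} + \frac{185 i \sqrt{2}}{3} \approx -41.111 + 87.21 i$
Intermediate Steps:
$M{\left(C \right)} = - 15 \sqrt{C - \frac{3}{C}}$ ($M{\left(C \right)} = - 3 \sqrt{C - \frac{3}{C}} 5 = - 15 \sqrt{C - \frac{3}{C}}$)
$Q{\left(n,F \right)} = - \frac{F}{9}$ ($Q{\left(n,F \right)} = - 3 F \frac{1}{27} = - \frac{F}{9}$)
$\left(M{\left(-2 \right)} - p{\left(-5 \right)}\right) Q{\left(-52,74 \right)} = \left(- 15 \sqrt{-2 - \frac{3}{-2}} + \left(0 - -5\right)\right) \left(\left(- \frac{1}{9}\right) 74\right) = \left(- 15 \sqrt{-2 - - \frac{3}{2}} + \left(0 + 5\right)\right) \left(- \frac{74}{9}\right) = \left(- 15 \sqrt{-2 + \frac{3}{2}} + 5\right) \left(- \frac{74}{9}\right) = \left(- 15 \sqrt{- \frac{1}{2}} + 5\right) \left(- \frac{74}{9}\right) = \left(- 15 \frac{i \sqrt{2}}{2} + 5\right) \left(- \frac{74}{9}\right) = \left(- \frac{15 i \sqrt{2}}{2} + 5\right) \left(- \frac{74}{9}\right) = \left(5 - \frac{15 i \sqrt{2}}{2}\right) \left(- \frac{74}{9}\right) = - \frac{370}{9} + \frac{185 i \sqrt{2}}{3}$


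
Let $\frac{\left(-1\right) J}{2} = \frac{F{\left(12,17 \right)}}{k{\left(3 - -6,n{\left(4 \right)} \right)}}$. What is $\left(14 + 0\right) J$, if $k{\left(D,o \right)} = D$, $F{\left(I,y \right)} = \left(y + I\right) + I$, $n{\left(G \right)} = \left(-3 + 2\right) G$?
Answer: $- \frac{1148}{9} \approx -127.56$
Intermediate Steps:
$n{\left(G \right)} = - G$
$F{\left(I,y \right)} = y + 2 I$ ($F{\left(I,y \right)} = \left(I + y\right) + I = y + 2 I$)
$J = - \frac{82}{9}$ ($J = - 2 \frac{17 + 2 \cdot 12}{3 - -6} = - 2 \frac{17 + 24}{3 + 6} = - 2 \cdot \frac{41}{9} = - 2 \cdot 41 \cdot \frac{1}{9} = \left(-2\right) \frac{41}{9} = - \frac{82}{9} \approx -9.1111$)
$\left(14 + 0\right) J = \left(14 + 0\right) \left(- \frac{82}{9}\right) = 14 \left(- \frac{82}{9}\right) = - \frac{1148}{9}$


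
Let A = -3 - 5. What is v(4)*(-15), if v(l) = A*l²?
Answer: 1920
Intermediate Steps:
A = -8
v(l) = -8*l²
v(4)*(-15) = -8*4²*(-15) = -8*16*(-15) = -128*(-15) = 1920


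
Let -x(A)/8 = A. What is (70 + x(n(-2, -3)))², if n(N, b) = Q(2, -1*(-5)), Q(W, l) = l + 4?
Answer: 4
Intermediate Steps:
Q(W, l) = 4 + l
n(N, b) = 9 (n(N, b) = 4 - 1*(-5) = 4 + 5 = 9)
x(A) = -8*A
(70 + x(n(-2, -3)))² = (70 - 8*9)² = (70 - 72)² = (-2)² = 4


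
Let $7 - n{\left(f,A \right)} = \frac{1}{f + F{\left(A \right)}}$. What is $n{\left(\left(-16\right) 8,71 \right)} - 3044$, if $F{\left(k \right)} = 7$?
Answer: $- \frac{367476}{121} \approx -3037.0$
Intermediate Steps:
$n{\left(f,A \right)} = 7 - \frac{1}{7 + f}$ ($n{\left(f,A \right)} = 7 - \frac{1}{f + 7} = 7 - \frac{1}{7 + f}$)
$n{\left(\left(-16\right) 8,71 \right)} - 3044 = \frac{48 + 7 \left(\left(-16\right) 8\right)}{7 - 128} - 3044 = \frac{48 + 7 \left(-128\right)}{7 - 128} - 3044 = \frac{48 - 896}{-121} - 3044 = \left(- \frac{1}{121}\right) \left(-848\right) - 3044 = \frac{848}{121} - 3044 = - \frac{367476}{121}$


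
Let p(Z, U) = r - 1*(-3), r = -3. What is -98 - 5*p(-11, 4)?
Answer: -98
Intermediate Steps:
p(Z, U) = 0 (p(Z, U) = -3 - 1*(-3) = -3 + 3 = 0)
-98 - 5*p(-11, 4) = -98 - 5*0 = -98 + 0 = -98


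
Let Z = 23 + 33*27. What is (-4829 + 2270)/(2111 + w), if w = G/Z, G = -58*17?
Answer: -1169463/964234 ≈ -1.2128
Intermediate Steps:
G = -986
Z = 914 (Z = 23 + 891 = 914)
w = -493/457 (w = -986/914 = -986*1/914 = -493/457 ≈ -1.0788)
(-4829 + 2270)/(2111 + w) = (-4829 + 2270)/(2111 - 493/457) = -2559/964234/457 = -2559*457/964234 = -1169463/964234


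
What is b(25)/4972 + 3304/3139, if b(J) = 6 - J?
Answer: 16367847/15607108 ≈ 1.0487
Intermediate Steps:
b(25)/4972 + 3304/3139 = (6 - 1*25)/4972 + 3304/3139 = (6 - 25)*(1/4972) + 3304*(1/3139) = -19*1/4972 + 3304/3139 = -19/4972 + 3304/3139 = 16367847/15607108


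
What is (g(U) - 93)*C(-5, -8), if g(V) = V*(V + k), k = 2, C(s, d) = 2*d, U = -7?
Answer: 928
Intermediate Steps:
g(V) = V*(2 + V) (g(V) = V*(V + 2) = V*(2 + V))
(g(U) - 93)*C(-5, -8) = (-7*(2 - 7) - 93)*(2*(-8)) = (-7*(-5) - 93)*(-16) = (35 - 93)*(-16) = -58*(-16) = 928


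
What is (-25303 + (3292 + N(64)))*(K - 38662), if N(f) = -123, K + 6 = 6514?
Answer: 711696636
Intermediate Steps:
K = 6508 (K = -6 + 6514 = 6508)
(-25303 + (3292 + N(64)))*(K - 38662) = (-25303 + (3292 - 123))*(6508 - 38662) = (-25303 + 3169)*(-32154) = -22134*(-32154) = 711696636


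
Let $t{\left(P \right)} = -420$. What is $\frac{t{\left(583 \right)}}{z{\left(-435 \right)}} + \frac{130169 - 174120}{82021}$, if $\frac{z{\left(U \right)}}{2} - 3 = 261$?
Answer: $- \frac{4804579}{3608924} \approx -1.3313$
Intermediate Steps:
$z{\left(U \right)} = 528$ ($z{\left(U \right)} = 6 + 2 \cdot 261 = 6 + 522 = 528$)
$\frac{t{\left(583 \right)}}{z{\left(-435 \right)}} + \frac{130169 - 174120}{82021} = - \frac{420}{528} + \frac{130169 - 174120}{82021} = \left(-420\right) \frac{1}{528} - \frac{43951}{82021} = - \frac{35}{44} - \frac{43951}{82021} = - \frac{4804579}{3608924}$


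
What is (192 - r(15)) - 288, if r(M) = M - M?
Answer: -96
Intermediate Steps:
r(M) = 0
(192 - r(15)) - 288 = (192 - 1*0) - 288 = (192 + 0) - 288 = 192 - 288 = -96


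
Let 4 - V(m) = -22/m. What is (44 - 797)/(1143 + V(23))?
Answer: -5773/8801 ≈ -0.65595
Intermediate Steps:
V(m) = 4 + 22/m (V(m) = 4 - (-22)/m = 4 + 22/m)
(44 - 797)/(1143 + V(23)) = (44 - 797)/(1143 + (4 + 22/23)) = -753/(1143 + (4 + 22*(1/23))) = -753/(1143 + (4 + 22/23)) = -753/(1143 + 114/23) = -753/26403/23 = -753*23/26403 = -5773/8801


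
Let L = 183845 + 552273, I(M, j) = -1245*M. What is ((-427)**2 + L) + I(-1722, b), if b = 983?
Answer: 3062337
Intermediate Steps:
L = 736118
((-427)**2 + L) + I(-1722, b) = ((-427)**2 + 736118) - 1245*(-1722) = (182329 + 736118) + 2143890 = 918447 + 2143890 = 3062337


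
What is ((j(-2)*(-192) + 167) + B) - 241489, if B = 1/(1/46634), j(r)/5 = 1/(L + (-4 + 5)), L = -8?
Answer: -1361856/7 ≈ -1.9455e+5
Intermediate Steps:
j(r) = -5/7 (j(r) = 5/(-8 + (-4 + 5)) = 5/(-8 + 1) = 5/(-7) = 5*(-⅐) = -5/7)
B = 46634 (B = 1/(1/46634) = 46634)
((j(-2)*(-192) + 167) + B) - 241489 = ((-5/7*(-192) + 167) + 46634) - 241489 = ((960/7 + 167) + 46634) - 241489 = (2129/7 + 46634) - 241489 = 328567/7 - 241489 = -1361856/7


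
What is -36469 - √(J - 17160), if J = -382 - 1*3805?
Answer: -36469 - I*√21347 ≈ -36469.0 - 146.11*I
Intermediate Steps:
J = -4187 (J = -382 - 3805 = -4187)
-36469 - √(J - 17160) = -36469 - √(-4187 - 17160) = -36469 - √(-21347) = -36469 - I*√21347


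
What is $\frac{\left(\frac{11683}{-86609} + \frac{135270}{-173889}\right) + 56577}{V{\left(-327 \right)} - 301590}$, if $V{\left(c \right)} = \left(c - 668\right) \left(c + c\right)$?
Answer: $\frac{4733643392482}{29212063540473} \approx 0.16204$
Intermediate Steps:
$V{\left(c \right)} = 2 c \left(-668 + c\right)$ ($V{\left(c \right)} = \left(-668 + c\right) 2 c = 2 c \left(-668 + c\right)$)
$\frac{\left(\frac{11683}{-86609} + \frac{135270}{-173889}\right) + 56577}{V{\left(-327 \right)} - 301590} = \frac{\left(\frac{11683}{-86609} + \frac{135270}{-173889}\right) + 56577}{2 \left(-327\right) \left(-668 - 327\right) - 301590} = \frac{\left(11683 \left(- \frac{1}{86609}\right) + 135270 \left(- \frac{1}{173889}\right)\right) + 56577}{2 \left(-327\right) \left(-995\right) - 301590} = \frac{\left(- \frac{11683}{86609} - \frac{15030}{19321}\right) + 56577}{650730 - 301590} = \frac{- \frac{1527460513}{1673372489} + 56577}{349140} = \frac{94672867849640}{1673372489} \cdot \frac{1}{349140} = \frac{4733643392482}{29212063540473}$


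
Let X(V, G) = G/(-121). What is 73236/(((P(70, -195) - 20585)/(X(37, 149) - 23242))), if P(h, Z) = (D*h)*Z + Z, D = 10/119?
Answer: 875377586043/11275990 ≈ 77632.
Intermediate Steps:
D = 10/119 (D = 10*(1/119) = 10/119 ≈ 0.084034)
X(V, G) = -G/121 (X(V, G) = G*(-1/121) = -G/121)
P(h, Z) = Z + 10*Z*h/119 (P(h, Z) = (10*h/119)*Z + Z = 10*Z*h/119 + Z = Z + 10*Z*h/119)
73236/(((P(70, -195) - 20585)/(X(37, 149) - 23242))) = 73236/((((1/119)*(-195)*(119 + 10*70) - 20585)/(-1/121*149 - 23242))) = 73236/((((1/119)*(-195)*(119 + 700) - 20585)/(-149/121 - 23242))) = 73236/((((1/119)*(-195)*819 - 20585)/(-2812431/121))) = 73236/(((-22815/17 - 20585)*(-121/2812431))) = 73236/((-372760/17*(-121/2812431))) = 73236/(45103960/47811327) = 73236*(47811327/45103960) = 875377586043/11275990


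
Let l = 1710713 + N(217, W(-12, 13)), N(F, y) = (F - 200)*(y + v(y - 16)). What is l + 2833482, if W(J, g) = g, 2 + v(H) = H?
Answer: 4544331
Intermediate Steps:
v(H) = -2 + H
N(F, y) = (-200 + F)*(-18 + 2*y) (N(F, y) = (F - 200)*(y + (-2 + (y - 16))) = (-200 + F)*(y + (-2 + (-16 + y))) = (-200 + F)*(y + (-18 + y)) = (-200 + F)*(-18 + 2*y))
l = 1710849 (l = 1710713 + (3600 - 400*13 + 217*13 + 217*(-18 + 13)) = 1710713 + (3600 - 5200 + 2821 + 217*(-5)) = 1710713 + (3600 - 5200 + 2821 - 1085) = 1710713 + 136 = 1710849)
l + 2833482 = 1710849 + 2833482 = 4544331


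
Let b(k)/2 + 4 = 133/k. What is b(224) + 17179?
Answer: 274755/16 ≈ 17172.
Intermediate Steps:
b(k) = -8 + 266/k (b(k) = -8 + 2*(133/k) = -8 + 266/k)
b(224) + 17179 = (-8 + 266/224) + 17179 = (-8 + 266*(1/224)) + 17179 = (-8 + 19/16) + 17179 = -109/16 + 17179 = 274755/16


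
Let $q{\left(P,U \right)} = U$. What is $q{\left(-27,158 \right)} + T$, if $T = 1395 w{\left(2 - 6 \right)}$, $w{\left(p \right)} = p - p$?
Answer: $158$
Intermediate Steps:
$w{\left(p \right)} = 0$
$T = 0$ ($T = 1395 \cdot 0 = 0$)
$q{\left(-27,158 \right)} + T = 158 + 0 = 158$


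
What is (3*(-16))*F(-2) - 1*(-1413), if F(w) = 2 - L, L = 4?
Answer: 1509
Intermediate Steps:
F(w) = -2 (F(w) = 2 - 1*4 = 2 - 4 = -2)
(3*(-16))*F(-2) - 1*(-1413) = (3*(-16))*(-2) - 1*(-1413) = -48*(-2) + 1413 = 96 + 1413 = 1509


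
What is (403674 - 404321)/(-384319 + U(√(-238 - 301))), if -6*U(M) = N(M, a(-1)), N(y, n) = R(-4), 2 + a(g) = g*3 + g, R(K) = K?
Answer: 1941/1152955 ≈ 0.0016835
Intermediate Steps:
a(g) = -2 + 4*g (a(g) = -2 + (g*3 + g) = -2 + (3*g + g) = -2 + 4*g)
N(y, n) = -4
U(M) = ⅔ (U(M) = -⅙*(-4) = ⅔)
(403674 - 404321)/(-384319 + U(√(-238 - 301))) = (403674 - 404321)/(-384319 + ⅔) = -647/(-1152955/3) = -647*(-3/1152955) = 1941/1152955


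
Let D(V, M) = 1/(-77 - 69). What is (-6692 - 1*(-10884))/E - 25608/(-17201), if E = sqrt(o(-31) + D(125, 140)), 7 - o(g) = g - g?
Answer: 25608/17201 + 4192*sqrt(149066)/1021 ≈ 1586.7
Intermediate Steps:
o(g) = 7 (o(g) = 7 - (g - g) = 7 - 1*0 = 7 + 0 = 7)
D(V, M) = -1/146 (D(V, M) = 1/(-146) = -1/146)
E = sqrt(149066)/146 (E = sqrt(7 - 1/146) = sqrt(1021/146) = sqrt(149066)/146 ≈ 2.6445)
(-6692 - 1*(-10884))/E - 25608/(-17201) = (-6692 - 1*(-10884))/((sqrt(149066)/146)) - 25608/(-17201) = (-6692 + 10884)*(sqrt(149066)/1021) - 25608*(-1/17201) = 4192*(sqrt(149066)/1021) + 25608/17201 = 4192*sqrt(149066)/1021 + 25608/17201 = 25608/17201 + 4192*sqrt(149066)/1021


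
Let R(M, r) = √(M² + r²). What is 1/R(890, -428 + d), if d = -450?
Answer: √390746/781492 ≈ 0.00079988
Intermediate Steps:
1/R(890, -428 + d) = 1/(√(890² + (-428 - 450)²)) = 1/(√(792100 + (-878)²)) = 1/(√(792100 + 770884)) = 1/(√1562984) = 1/(2*√390746) = √390746/781492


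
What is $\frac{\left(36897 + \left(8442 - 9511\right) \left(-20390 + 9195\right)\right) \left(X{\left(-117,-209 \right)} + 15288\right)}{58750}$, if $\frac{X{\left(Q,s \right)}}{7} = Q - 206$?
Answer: $\frac{78190346752}{29375} \approx 2.6618 \cdot 10^{6}$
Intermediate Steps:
$X{\left(Q,s \right)} = -1442 + 7 Q$ ($X{\left(Q,s \right)} = 7 \left(Q - 206\right) = 7 \left(-206 + Q\right) = -1442 + 7 Q$)
$\frac{\left(36897 + \left(8442 - 9511\right) \left(-20390 + 9195\right)\right) \left(X{\left(-117,-209 \right)} + 15288\right)}{58750} = \frac{\left(36897 + \left(8442 - 9511\right) \left(-20390 + 9195\right)\right) \left(\left(-1442 + 7 \left(-117\right)\right) + 15288\right)}{58750} = \left(36897 - -11967455\right) \left(\left(-1442 - 819\right) + 15288\right) \frac{1}{58750} = \left(36897 + 11967455\right) \left(-2261 + 15288\right) \frac{1}{58750} = 12004352 \cdot 13027 \cdot \frac{1}{58750} = 156380693504 \cdot \frac{1}{58750} = \frac{78190346752}{29375}$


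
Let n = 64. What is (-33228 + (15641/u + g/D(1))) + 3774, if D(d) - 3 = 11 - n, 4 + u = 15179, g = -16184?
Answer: -88407393/3035 ≈ -29129.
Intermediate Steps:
u = 15175 (u = -4 + 15179 = 15175)
D(d) = -50 (D(d) = 3 + (11 - 1*64) = 3 + (11 - 64) = 3 - 53 = -50)
(-33228 + (15641/u + g/D(1))) + 3774 = (-33228 + (15641/15175 - 16184/(-50))) + 3774 = (-33228 + (15641*(1/15175) - 16184*(-1/50))) + 3774 = (-33228 + (15641/15175 + 8092/25)) + 3774 = (-33228 + 985497/3035) + 3774 = -99861483/3035 + 3774 = -88407393/3035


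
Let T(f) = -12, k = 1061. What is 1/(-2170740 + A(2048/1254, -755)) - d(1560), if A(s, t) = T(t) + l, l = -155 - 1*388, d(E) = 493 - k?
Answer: 1233295559/2171295 ≈ 568.00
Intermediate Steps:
d(E) = -568 (d(E) = 493 - 1*1061 = 493 - 1061 = -568)
l = -543 (l = -155 - 388 = -543)
A(s, t) = -555 (A(s, t) = -12 - 543 = -555)
1/(-2170740 + A(2048/1254, -755)) - d(1560) = 1/(-2170740 - 555) - 1*(-568) = 1/(-2171295) + 568 = -1/2171295 + 568 = 1233295559/2171295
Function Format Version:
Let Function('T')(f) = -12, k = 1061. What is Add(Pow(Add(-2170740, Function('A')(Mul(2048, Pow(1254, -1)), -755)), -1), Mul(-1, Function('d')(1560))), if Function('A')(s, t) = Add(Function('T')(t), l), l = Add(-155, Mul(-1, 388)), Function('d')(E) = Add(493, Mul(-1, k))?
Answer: Rational(1233295559, 2171295) ≈ 568.00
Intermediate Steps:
Function('d')(E) = -568 (Function('d')(E) = Add(493, Mul(-1, 1061)) = Add(493, -1061) = -568)
l = -543 (l = Add(-155, -388) = -543)
Function('A')(s, t) = -555 (Function('A')(s, t) = Add(-12, -543) = -555)
Add(Pow(Add(-2170740, Function('A')(Mul(2048, Pow(1254, -1)), -755)), -1), Mul(-1, Function('d')(1560))) = Add(Pow(Add(-2170740, -555), -1), Mul(-1, -568)) = Add(Pow(-2171295, -1), 568) = Add(Rational(-1, 2171295), 568) = Rational(1233295559, 2171295)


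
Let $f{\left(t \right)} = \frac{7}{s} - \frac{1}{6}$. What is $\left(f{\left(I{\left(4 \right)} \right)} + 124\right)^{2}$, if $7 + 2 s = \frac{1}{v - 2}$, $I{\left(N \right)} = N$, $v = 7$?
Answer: $\frac{154281241}{10404} \approx 14829.0$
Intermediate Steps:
$s = - \frac{17}{5}$ ($s = - \frac{7}{2} + \frac{1}{2 \left(7 - 2\right)} = - \frac{7}{2} + \frac{1}{2 \cdot 5} = - \frac{7}{2} + \frac{1}{2} \cdot \frac{1}{5} = - \frac{7}{2} + \frac{1}{10} = - \frac{17}{5} \approx -3.4$)
$f{\left(t \right)} = - \frac{227}{102}$ ($f{\left(t \right)} = \frac{7}{- \frac{17}{5}} - \frac{1}{6} = 7 \left(- \frac{5}{17}\right) - \frac{1}{6} = - \frac{35}{17} - \frac{1}{6} = - \frac{227}{102}$)
$\left(f{\left(I{\left(4 \right)} \right)} + 124\right)^{2} = \left(- \frac{227}{102} + 124\right)^{2} = \left(\frac{12421}{102}\right)^{2} = \frac{154281241}{10404}$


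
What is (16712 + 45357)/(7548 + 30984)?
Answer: 62069/38532 ≈ 1.6108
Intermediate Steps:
(16712 + 45357)/(7548 + 30984) = 62069/38532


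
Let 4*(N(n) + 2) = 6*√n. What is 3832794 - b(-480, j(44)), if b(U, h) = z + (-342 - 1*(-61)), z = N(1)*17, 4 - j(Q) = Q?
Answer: 7666167/2 ≈ 3.8331e+6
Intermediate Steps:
N(n) = -2 + 3*√n/2 (N(n) = -2 + (6*√n)/4 = -2 + 3*√n/2)
j(Q) = 4 - Q
z = -17/2 (z = (-2 + 3*√1/2)*17 = (-2 + (3/2)*1)*17 = (-2 + 3/2)*17 = -½*17 = -17/2 ≈ -8.5000)
b(U, h) = -579/2 (b(U, h) = -17/2 + (-342 - 1*(-61)) = -17/2 + (-342 + 61) = -17/2 - 281 = -579/2)
3832794 - b(-480, j(44)) = 3832794 - 1*(-579/2) = 3832794 + 579/2 = 7666167/2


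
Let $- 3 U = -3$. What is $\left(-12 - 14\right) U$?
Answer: $-26$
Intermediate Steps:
$U = 1$ ($U = \left(- \frac{1}{3}\right) \left(-3\right) = 1$)
$\left(-12 - 14\right) U = \left(-12 - 14\right) 1 = \left(-26\right) 1 = -26$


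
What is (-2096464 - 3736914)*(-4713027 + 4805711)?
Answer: -540660806552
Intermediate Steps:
(-2096464 - 3736914)*(-4713027 + 4805711) = -5833378*92684 = -540660806552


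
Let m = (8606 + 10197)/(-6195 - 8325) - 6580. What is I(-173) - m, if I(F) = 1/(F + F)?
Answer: 16531942459/2511960 ≈ 6581.3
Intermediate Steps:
I(F) = 1/(2*F)
m = -95560403/14520 (m = 18803/(-14520) - 6580 = 18803*(-1/14520) - 6580 = -18803/14520 - 6580 = -95560403/14520 ≈ -6581.3)
I(-173) - m = (½)/(-173) - 1*(-95560403/14520) = (½)*(-1/173) + 95560403/14520 = -1/346 + 95560403/14520 = 16531942459/2511960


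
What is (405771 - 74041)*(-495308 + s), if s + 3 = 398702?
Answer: -32048103570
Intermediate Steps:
s = 398699 (s = -3 + 398702 = 398699)
(405771 - 74041)*(-495308 + s) = (405771 - 74041)*(-495308 + 398699) = 331730*(-96609) = -32048103570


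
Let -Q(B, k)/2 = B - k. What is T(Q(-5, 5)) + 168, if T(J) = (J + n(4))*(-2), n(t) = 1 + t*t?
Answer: 94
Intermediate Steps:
Q(B, k) = -2*B + 2*k (Q(B, k) = -2*(B - k) = -2*B + 2*k)
n(t) = 1 + t**2
T(J) = -34 - 2*J (T(J) = (J + (1 + 4**2))*(-2) = (J + (1 + 16))*(-2) = (J + 17)*(-2) = (17 + J)*(-2) = -34 - 2*J)
T(Q(-5, 5)) + 168 = (-34 - 2*(-2*(-5) + 2*5)) + 168 = (-34 - 2*(10 + 10)) + 168 = (-34 - 2*20) + 168 = (-34 - 40) + 168 = -74 + 168 = 94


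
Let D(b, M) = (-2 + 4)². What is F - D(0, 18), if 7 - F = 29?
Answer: -26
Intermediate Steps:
D(b, M) = 4 (D(b, M) = 2² = 4)
F = -22 (F = 7 - 1*29 = 7 - 29 = -22)
F - D(0, 18) = -22 - 1*4 = -22 - 4 = -26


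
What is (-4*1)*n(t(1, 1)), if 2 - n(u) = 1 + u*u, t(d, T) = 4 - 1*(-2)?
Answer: 140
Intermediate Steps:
t(d, T) = 6 (t(d, T) = 4 + 2 = 6)
n(u) = 1 - u**2 (n(u) = 2 - (1 + u*u) = 2 - (1 + u**2) = 2 + (-1 - u**2) = 1 - u**2)
(-4*1)*n(t(1, 1)) = (-4*1)*(1 - 1*6**2) = -4*(1 - 1*36) = -4*(1 - 36) = -4*(-35) = 140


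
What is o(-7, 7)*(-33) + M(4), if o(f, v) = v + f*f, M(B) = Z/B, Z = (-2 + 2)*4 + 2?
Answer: -3695/2 ≈ -1847.5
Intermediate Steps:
Z = 2 (Z = 0*4 + 2 = 0 + 2 = 2)
M(B) = 2/B
o(f, v) = v + f**2
o(-7, 7)*(-33) + M(4) = (7 + (-7)**2)*(-33) + 2/4 = (7 + 49)*(-33) + 2*(1/4) = 56*(-33) + 1/2 = -1848 + 1/2 = -3695/2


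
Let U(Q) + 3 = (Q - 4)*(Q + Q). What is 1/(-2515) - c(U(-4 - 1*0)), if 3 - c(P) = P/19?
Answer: 10041/47785 ≈ 0.21013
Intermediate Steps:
U(Q) = -3 + 2*Q*(-4 + Q) (U(Q) = -3 + (Q - 4)*(Q + Q) = -3 + (-4 + Q)*(2*Q) = -3 + 2*Q*(-4 + Q))
c(P) = 3 - P/19
1/(-2515) - c(U(-4 - 1*0)) = 1/(-2515) - (3 - (-3 - 8*(-4 - 1*0) + 2*(-4 - 1*0)**2)/19) = -1/2515 - (3 - (-3 - 8*(-4 + 0) + 2*(-4 + 0)**2)/19) = -1/2515 - (3 - (-3 - 8*(-4) + 2*(-4)**2)/19) = -1/2515 - (3 - (-3 + 32 + 2*16)/19) = -1/2515 - (3 - (-3 + 32 + 32)/19) = -1/2515 - (3 - 1/19*61) = -1/2515 - (3 - 61/19) = -1/2515 - 1*(-4/19) = -1/2515 + 4/19 = 10041/47785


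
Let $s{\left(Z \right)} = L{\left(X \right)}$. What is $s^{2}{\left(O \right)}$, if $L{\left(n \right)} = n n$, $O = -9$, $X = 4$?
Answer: $256$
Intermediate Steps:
$L{\left(n \right)} = n^{2}$
$s{\left(Z \right)} = 16$ ($s{\left(Z \right)} = 4^{2} = 16$)
$s^{2}{\left(O \right)} = 16^{2} = 256$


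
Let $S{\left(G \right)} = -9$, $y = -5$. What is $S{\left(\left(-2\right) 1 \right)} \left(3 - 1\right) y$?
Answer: $90$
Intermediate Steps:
$S{\left(\left(-2\right) 1 \right)} \left(3 - 1\right) y = - 9 \left(3 - 1\right) \left(-5\right) = - 9 \cdot 2 \left(-5\right) = \left(-9\right) \left(-10\right) = 90$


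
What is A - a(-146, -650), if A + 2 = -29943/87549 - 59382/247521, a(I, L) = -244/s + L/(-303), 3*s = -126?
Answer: -2562388922523/243187979881 ≈ -10.537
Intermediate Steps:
s = -42 (s = (⅓)*(-126) = -42)
a(I, L) = 122/21 - L/303 (a(I, L) = -244/(-42) + L/(-303) = -244*(-1/42) + L*(-1/303) = 122/21 - L/303)
A = -6216754231/2407801781 (A = -2 + (-29943/87549 - 59382/247521) = -2 + (-29943*1/87549 - 59382*1/247521) = -2 + (-9981/29183 - 19794/82507) = -2 - 1401150669/2407801781 = -6216754231/2407801781 ≈ -2.5819)
A - a(-146, -650) = -6216754231/2407801781 - (122/21 - 1/303*(-650)) = -6216754231/2407801781 - (122/21 + 650/303) = -6216754231/2407801781 - 1*5624/707 = -6216754231/2407801781 - 5624/707 = -2562388922523/243187979881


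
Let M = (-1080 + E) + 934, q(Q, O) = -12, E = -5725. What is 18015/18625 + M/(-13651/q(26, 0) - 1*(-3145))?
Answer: -77271927/191431475 ≈ -0.40365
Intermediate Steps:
M = -5871 (M = (-1080 - 5725) + 934 = -6805 + 934 = -5871)
18015/18625 + M/(-13651/q(26, 0) - 1*(-3145)) = 18015/18625 - 5871/(-13651/(-12) - 1*(-3145)) = 18015*(1/18625) - 5871/(-13651*(-1/12) + 3145) = 3603/3725 - 5871/(13651/12 + 3145) = 3603/3725 - 5871/51391/12 = 3603/3725 - 5871*12/51391 = 3603/3725 - 70452/51391 = -77271927/191431475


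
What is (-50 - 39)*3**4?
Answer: -7209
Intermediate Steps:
(-50 - 39)*3**4 = -89*81 = -7209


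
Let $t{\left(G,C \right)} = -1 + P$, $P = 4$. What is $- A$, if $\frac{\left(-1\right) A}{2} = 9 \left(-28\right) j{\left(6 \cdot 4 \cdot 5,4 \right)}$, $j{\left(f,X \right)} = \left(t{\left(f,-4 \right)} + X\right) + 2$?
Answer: $-4536$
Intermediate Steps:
$t{\left(G,C \right)} = 3$ ($t{\left(G,C \right)} = -1 + 4 = 3$)
$j{\left(f,X \right)} = 5 + X$ ($j{\left(f,X \right)} = \left(3 + X\right) + 2 = 5 + X$)
$A = 4536$ ($A = - 2 \cdot 9 \left(-28\right) \left(5 + 4\right) = - 2 \left(\left(-252\right) 9\right) = \left(-2\right) \left(-2268\right) = 4536$)
$- A = \left(-1\right) 4536 = -4536$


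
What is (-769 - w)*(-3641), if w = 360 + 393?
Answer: 5541602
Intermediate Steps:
w = 753
(-769 - w)*(-3641) = (-769 - 1*753)*(-3641) = (-769 - 753)*(-3641) = -1522*(-3641) = 5541602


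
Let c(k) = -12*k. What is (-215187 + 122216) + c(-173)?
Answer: -90895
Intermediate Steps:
(-215187 + 122216) + c(-173) = (-215187 + 122216) - 12*(-173) = -92971 + 2076 = -90895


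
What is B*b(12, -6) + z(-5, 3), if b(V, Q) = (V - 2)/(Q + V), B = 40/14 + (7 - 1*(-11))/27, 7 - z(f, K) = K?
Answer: 622/63 ≈ 9.8730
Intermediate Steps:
z(f, K) = 7 - K
B = 74/21 (B = 40*(1/14) + (7 + 11)*(1/27) = 20/7 + 18*(1/27) = 20/7 + ⅔ = 74/21 ≈ 3.5238)
b(V, Q) = (-2 + V)/(Q + V)
B*b(12, -6) + z(-5, 3) = 74*((-2 + 12)/(-6 + 12))/21 + (7 - 1*3) = 74*(10/6)/21 + (7 - 3) = 74*((⅙)*10)/21 + 4 = (74/21)*(5/3) + 4 = 370/63 + 4 = 622/63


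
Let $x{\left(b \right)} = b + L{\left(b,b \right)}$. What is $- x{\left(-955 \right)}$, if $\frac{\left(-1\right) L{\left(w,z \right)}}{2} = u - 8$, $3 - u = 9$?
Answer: $927$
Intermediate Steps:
$u = -6$ ($u = 3 - 9 = -6$)
$L{\left(w,z \right)} = 28$ ($L{\left(w,z \right)} = - 2 \left(-6 - 8\right) = \left(-2\right) \left(-14\right) = 28$)
$x{\left(b \right)} = 28 + b$ ($x{\left(b \right)} = b + 28 = 28 + b$)
$- x{\left(-955 \right)} = - (28 - 955) = \left(-1\right) \left(-927\right) = 927$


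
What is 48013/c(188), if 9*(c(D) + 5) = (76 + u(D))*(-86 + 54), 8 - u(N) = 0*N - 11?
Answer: -432117/3085 ≈ -140.07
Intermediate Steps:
u(N) = 19 (u(N) = 8 - (0*N - 11) = 8 - (0 - 11) = 8 - 1*(-11) = 8 + 11 = 19)
c(D) = -3085/9 (c(D) = -5 + ((76 + 19)*(-86 + 54))/9 = -5 + (95*(-32))/9 = -5 + (⅑)*(-3040) = -5 - 3040/9 = -3085/9)
48013/c(188) = 48013/(-3085/9) = 48013*(-9/3085) = -432117/3085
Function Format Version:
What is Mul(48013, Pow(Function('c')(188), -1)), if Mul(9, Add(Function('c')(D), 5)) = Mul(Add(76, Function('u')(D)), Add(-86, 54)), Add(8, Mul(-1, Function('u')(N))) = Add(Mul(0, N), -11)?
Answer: Rational(-432117, 3085) ≈ -140.07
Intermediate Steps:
Function('u')(N) = 19 (Function('u')(N) = Add(8, Mul(-1, Add(Mul(0, N), -11))) = Add(8, Mul(-1, Add(0, -11))) = Add(8, Mul(-1, -11)) = Add(8, 11) = 19)
Function('c')(D) = Rational(-3085, 9) (Function('c')(D) = Add(-5, Mul(Rational(1, 9), Mul(Add(76, 19), Add(-86, 54)))) = Add(-5, Mul(Rational(1, 9), Mul(95, -32))) = Add(-5, Mul(Rational(1, 9), -3040)) = Add(-5, Rational(-3040, 9)) = Rational(-3085, 9))
Mul(48013, Pow(Function('c')(188), -1)) = Mul(48013, Pow(Rational(-3085, 9), -1)) = Mul(48013, Rational(-9, 3085)) = Rational(-432117, 3085)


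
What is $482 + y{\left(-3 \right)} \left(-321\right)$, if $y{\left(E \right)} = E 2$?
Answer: $2408$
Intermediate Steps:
$y{\left(E \right)} = 2 E$
$482 + y{\left(-3 \right)} \left(-321\right) = 482 + 2 \left(-3\right) \left(-321\right) = 482 - -1926 = 482 + 1926 = 2408$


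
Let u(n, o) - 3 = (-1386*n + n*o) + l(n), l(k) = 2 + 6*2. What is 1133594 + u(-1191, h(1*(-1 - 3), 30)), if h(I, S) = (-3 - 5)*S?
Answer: 3070177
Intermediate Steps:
l(k) = 14 (l(k) = 2 + 12 = 14)
h(I, S) = -8*S
u(n, o) = 17 - 1386*n + n*o (u(n, o) = 3 + ((-1386*n + n*o) + 14) = 3 + (14 - 1386*n + n*o) = 17 - 1386*n + n*o)
1133594 + u(-1191, h(1*(-1 - 3), 30)) = 1133594 + (17 - 1386*(-1191) - (-9528)*30) = 1133594 + (17 + 1650726 - 1191*(-240)) = 1133594 + (17 + 1650726 + 285840) = 1133594 + 1936583 = 3070177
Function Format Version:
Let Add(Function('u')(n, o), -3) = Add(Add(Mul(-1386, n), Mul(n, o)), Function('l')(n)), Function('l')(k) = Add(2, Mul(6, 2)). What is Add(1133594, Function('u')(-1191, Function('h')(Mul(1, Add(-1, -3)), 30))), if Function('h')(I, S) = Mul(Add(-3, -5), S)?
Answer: 3070177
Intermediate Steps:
Function('l')(k) = 14 (Function('l')(k) = Add(2, 12) = 14)
Function('h')(I, S) = Mul(-8, S)
Function('u')(n, o) = Add(17, Mul(-1386, n), Mul(n, o)) (Function('u')(n, o) = Add(3, Add(Add(Mul(-1386, n), Mul(n, o)), 14)) = Add(3, Add(14, Mul(-1386, n), Mul(n, o))) = Add(17, Mul(-1386, n), Mul(n, o)))
Add(1133594, Function('u')(-1191, Function('h')(Mul(1, Add(-1, -3)), 30))) = Add(1133594, Add(17, Mul(-1386, -1191), Mul(-1191, Mul(-8, 30)))) = Add(1133594, Add(17, 1650726, Mul(-1191, -240))) = Add(1133594, Add(17, 1650726, 285840)) = Add(1133594, 1936583) = 3070177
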